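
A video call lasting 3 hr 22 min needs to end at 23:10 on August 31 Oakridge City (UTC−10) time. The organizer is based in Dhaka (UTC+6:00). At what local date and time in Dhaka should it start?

Target end time in UTC: 23:10 + 10:00 = 09:10 on Sep 1.
Subtract 3 hours and 22 minutes → start 05:48 UTC on Sep 1.
Dhaka is UTC+6:00: 05:48 + 6:00 = 11:48 on Sep 1.

11:48 on Sep 1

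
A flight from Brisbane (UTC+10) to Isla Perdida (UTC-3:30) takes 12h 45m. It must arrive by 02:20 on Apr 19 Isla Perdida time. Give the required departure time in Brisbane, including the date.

Target arrival in UTC: 02:20 + 3:30 = 05:50 on Apr 19.
Subtract 12 hours and 45 minutes → departure 17:05 UTC on Apr 18.
Brisbane is UTC+10:00: 17:05 + 10:00 = 03:05 on Apr 19.

03:05 on April 19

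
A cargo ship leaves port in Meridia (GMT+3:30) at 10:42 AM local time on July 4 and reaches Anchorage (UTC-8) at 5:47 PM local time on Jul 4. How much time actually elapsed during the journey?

Departure in UTC: 10:42 AM − 3:30 = 7:12 AM on Jul 4.
Arrival in UTC: 5:47 PM + 8:00 = 1:47 AM on Jul 5.
Elapsed = 1:47 AM − 7:12 AM (+1 day) = 18 hours 35 minutes.

18 hours 35 minutes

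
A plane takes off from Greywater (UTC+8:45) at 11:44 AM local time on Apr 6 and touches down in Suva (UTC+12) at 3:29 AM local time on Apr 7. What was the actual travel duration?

12 hours 30 minutes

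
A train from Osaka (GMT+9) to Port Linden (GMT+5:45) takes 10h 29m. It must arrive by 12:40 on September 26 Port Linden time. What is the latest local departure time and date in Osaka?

05:26 on Sep 26

Target arrival in UTC: 12:40 − 5:45 = 06:55 on Sep 26.
Subtract 10 hours and 29 minutes → departure 20:26 UTC on Sep 25.
Osaka is UTC+9:00: 20:26 + 9:00 = 05:26 on Sep 26.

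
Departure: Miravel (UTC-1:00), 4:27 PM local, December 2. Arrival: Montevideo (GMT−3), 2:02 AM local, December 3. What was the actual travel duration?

Montevideo is 2:00 behind Miravel.
Clock-face elapsed time (ignoring zones) is 9 hours 35 minutes.
Actual elapsed = 9 hours 35 minutes + 2:00 = 11 hours 35 minutes.

11 hours 35 minutes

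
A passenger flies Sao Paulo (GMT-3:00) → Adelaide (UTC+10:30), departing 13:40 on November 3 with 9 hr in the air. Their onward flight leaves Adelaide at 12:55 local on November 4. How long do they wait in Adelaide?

45 minutes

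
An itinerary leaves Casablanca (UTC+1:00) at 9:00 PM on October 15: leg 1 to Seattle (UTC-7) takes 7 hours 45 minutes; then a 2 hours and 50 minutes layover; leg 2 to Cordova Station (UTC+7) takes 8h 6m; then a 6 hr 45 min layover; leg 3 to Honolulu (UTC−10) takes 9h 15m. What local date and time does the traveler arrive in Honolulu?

8:41 PM on October 16

Convert departure to UTC: 9:00 PM − 1:00 = 8:00 PM UTC on Oct 15.
Add 7 hours and 45 minutes leg 1 → 3:45 AM UTC (Oct 16).
Add 2 hours and 50 minutes layover in Seattle → 6:35 AM UTC.
Add 8 hours and 6 minutes leg 2 → 2:41 PM UTC.
Add 6 hours and 45 minutes layover in Cordova Station → 9:26 PM UTC.
Add 9 hours 15 minutes leg 3 → 6:41 AM UTC (Oct 17).
Honolulu is UTC−10:00, so local arrival = 6:41 AM − 10:00 = 8:41 PM on Oct 16.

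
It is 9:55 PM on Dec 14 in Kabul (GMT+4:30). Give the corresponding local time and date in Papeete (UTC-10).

7:25 AM on Dec 14

In UTC: 9:55 PM − 4:30 = 5:25 PM on Dec 14.
Papeete is UTC−10:00: 5:25 PM − 10:00 = 7:25 AM on Dec 14.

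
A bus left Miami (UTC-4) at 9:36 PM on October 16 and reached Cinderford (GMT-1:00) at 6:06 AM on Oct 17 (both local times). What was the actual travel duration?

Cinderford is 3:00 ahead of Miami.
Clock-face elapsed time (ignoring zones) is 8 hours 30 minutes.
Actual elapsed = 8 hours 30 minutes − 3:00 = 5 hours 30 minutes.

5 hours 30 minutes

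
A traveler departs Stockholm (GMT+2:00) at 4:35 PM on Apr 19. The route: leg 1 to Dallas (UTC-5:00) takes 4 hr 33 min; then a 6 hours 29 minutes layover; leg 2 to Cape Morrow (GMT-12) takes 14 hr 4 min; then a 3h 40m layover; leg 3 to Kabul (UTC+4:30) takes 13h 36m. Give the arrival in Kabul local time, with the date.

1:27 PM on Apr 21

Convert departure to UTC: 4:35 PM − 2:00 = 2:35 PM UTC on Apr 19.
Add 4 hours and 33 minutes leg 1 → 7:08 PM UTC.
Add 6 hours and 29 minutes layover in Dallas → 1:37 AM UTC (Apr 20).
Add 14 hours and 4 minutes leg 2 → 3:41 PM UTC.
Add 3 hours 40 minutes layover in Cape Morrow → 7:21 PM UTC.
Add 13 hours and 36 minutes leg 3 → 8:57 AM UTC (Apr 21).
Kabul is UTC+4:30, so local arrival = 8:57 AM + 4:30 = 1:27 PM on Apr 21.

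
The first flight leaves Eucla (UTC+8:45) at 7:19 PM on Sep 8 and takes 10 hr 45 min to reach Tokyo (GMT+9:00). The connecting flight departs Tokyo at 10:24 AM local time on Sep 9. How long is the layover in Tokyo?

4 hours 5 minutes

Convert departure to UTC: 7:19 PM − 8:45 = 10:34 AM UTC on Sep 8.
Add 10 hours 45 minutes flight time → 9:19 PM UTC.
Tokyo is UTC+9:00, so local arrival = 9:19 PM + 9:00 = 6:19 AM on Sep 9.
Layover = 10:24 AM − 6:19 AM = 4 hours 5 minutes.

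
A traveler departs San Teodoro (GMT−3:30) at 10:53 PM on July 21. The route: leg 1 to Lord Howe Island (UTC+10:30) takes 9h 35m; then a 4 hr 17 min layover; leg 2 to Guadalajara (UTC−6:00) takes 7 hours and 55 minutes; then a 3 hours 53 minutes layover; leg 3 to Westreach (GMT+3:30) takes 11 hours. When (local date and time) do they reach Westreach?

6:33 PM on Jul 23

Convert departure to UTC: 10:53 PM + 3:30 = 2:23 AM UTC on Jul 22.
Add 9 hours and 35 minutes leg 1 → 11:58 AM UTC.
Add 4 hours 17 minutes layover in Lord Howe Island → 4:15 PM UTC.
Add 7 hours and 55 minutes leg 2 → 12:10 AM UTC (Jul 23).
Add 3 hours and 53 minutes layover in Guadalajara → 4:03 AM UTC.
Add 11 hours leg 3 → 3:03 PM UTC.
Westreach is UTC+3:30, so local arrival = 3:03 PM + 3:30 = 6:33 PM on Jul 23.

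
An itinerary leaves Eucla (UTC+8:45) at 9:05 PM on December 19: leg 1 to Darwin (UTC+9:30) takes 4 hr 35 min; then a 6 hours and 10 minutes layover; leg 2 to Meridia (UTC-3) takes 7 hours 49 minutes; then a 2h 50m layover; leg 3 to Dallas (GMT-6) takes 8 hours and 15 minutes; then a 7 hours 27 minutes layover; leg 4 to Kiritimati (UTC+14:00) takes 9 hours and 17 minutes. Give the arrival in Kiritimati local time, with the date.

12:43 AM on Dec 22

Convert departure to UTC: 9:05 PM − 8:45 = 12:20 PM UTC on Dec 19.
Add 4 hours 35 minutes leg 1 → 4:55 PM UTC.
Add 6 hours and 10 minutes layover in Darwin → 11:05 PM UTC.
Add 7 hours 49 minutes leg 2 → 6:54 AM UTC (Dec 20).
Add 2 hours and 50 minutes layover in Meridia → 9:44 AM UTC.
Add 8 hours 15 minutes leg 3 → 5:59 PM UTC.
Add 7 hours 27 minutes layover in Dallas → 1:26 AM UTC (Dec 21).
Add 9 hours 17 minutes leg 4 → 10:43 AM UTC.
Kiritimati is UTC+14:00, so local arrival = 10:43 AM + 14:00 = 12:43 AM on Dec 22.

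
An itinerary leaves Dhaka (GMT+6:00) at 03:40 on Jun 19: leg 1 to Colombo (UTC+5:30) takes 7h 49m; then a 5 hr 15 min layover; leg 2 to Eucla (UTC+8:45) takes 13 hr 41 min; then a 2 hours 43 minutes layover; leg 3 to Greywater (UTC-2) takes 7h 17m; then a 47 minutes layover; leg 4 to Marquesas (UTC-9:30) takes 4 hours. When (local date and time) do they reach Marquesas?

05:42 on June 20

Convert departure to UTC: 03:40 − 6:00 = 21:40 UTC on Jun 18.
Add 7 hours 49 minutes leg 1 → 05:29 UTC (Jun 19).
Add 5 hours and 15 minutes layover in Colombo → 10:44 UTC.
Add 13 hours 41 minutes leg 2 → 00:25 UTC (Jun 20).
Add 2 hours 43 minutes layover in Eucla → 03:08 UTC.
Add 7 hours 17 minutes leg 3 → 10:25 UTC.
Add 47 minutes layover in Greywater → 11:12 UTC.
Add 4 hours leg 4 → 15:12 UTC.
Marquesas is UTC−9:30, so local arrival = 15:12 − 9:30 = 05:42 on Jun 20.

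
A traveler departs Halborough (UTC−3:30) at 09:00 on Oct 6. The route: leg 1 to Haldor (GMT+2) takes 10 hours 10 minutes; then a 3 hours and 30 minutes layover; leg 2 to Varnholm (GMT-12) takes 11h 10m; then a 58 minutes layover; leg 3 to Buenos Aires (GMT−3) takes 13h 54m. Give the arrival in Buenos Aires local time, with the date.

01:12 on October 8

Convert departure to UTC: 09:00 + 3:30 = 12:30 UTC on Oct 6.
Add 10 hours and 10 minutes leg 1 → 22:40 UTC.
Add 3 hours 30 minutes layover in Haldor → 02:10 UTC (Oct 7).
Add 11 hours 10 minutes leg 2 → 13:20 UTC.
Add 58 minutes layover in Varnholm → 14:18 UTC.
Add 13 hours and 54 minutes leg 3 → 04:12 UTC (Oct 8).
Buenos Aires is UTC−3:00, so local arrival = 04:12 − 3:00 = 01:12 on Oct 8.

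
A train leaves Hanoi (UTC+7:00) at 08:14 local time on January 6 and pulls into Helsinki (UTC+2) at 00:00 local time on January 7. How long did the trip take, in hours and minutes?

Helsinki is 5:00 behind Hanoi.
Clock-face elapsed time (ignoring zones) is 15 hours 46 minutes.
Actual elapsed = 15 hours 46 minutes + 5:00 = 20 hours 46 minutes.

20 hours 46 minutes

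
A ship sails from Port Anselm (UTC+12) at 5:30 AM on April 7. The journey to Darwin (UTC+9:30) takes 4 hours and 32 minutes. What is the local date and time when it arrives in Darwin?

7:32 AM on April 7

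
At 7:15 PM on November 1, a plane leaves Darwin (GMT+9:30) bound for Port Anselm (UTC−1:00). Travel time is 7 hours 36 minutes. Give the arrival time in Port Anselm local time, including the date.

4:21 PM on November 1

Convert departure to UTC: 7:15 PM − 9:30 = 9:45 AM UTC on Nov 1.
Add 7 hours 36 minutes travel time → 5:21 PM UTC.
Port Anselm is UTC−1:00, so local arrival = 5:21 PM − 1:00 = 4:21 PM on Nov 1.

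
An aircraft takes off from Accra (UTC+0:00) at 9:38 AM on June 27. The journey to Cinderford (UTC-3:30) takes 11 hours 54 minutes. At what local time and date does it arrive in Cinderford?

Accra is at UTC+0, so departure is already 9:38 AM UTC on Jun 27.
Add 11 hours 54 minutes travel time → 9:32 PM UTC.
Cinderford is UTC−3:30, so local arrival = 9:32 PM − 3:30 = 6:02 PM on Jun 27.

6:02 PM on June 27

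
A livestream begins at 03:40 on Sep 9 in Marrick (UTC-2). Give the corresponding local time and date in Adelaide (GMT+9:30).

15:10 on September 9

In UTC: 03:40 + 2:00 = 05:40 on Sep 9.
Adelaide is UTC+9:30: 05:40 + 9:30 = 15:10 on Sep 9.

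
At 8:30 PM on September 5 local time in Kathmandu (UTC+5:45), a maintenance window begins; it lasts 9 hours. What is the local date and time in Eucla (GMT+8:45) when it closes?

Convert start to UTC: 8:30 PM − 5:45 = 2:45 PM UTC on Sep 5.
Add 9 hours duration → 11:45 PM UTC.
Eucla is UTC+8:45, so local end time = 11:45 PM + 8:45 = 8:30 AM on Sep 6.

8:30 AM on September 6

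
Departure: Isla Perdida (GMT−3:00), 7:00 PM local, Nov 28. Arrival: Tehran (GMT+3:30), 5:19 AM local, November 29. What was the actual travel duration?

Departure in UTC: 7:00 PM + 3:00 = 10:00 PM on Nov 28.
Arrival in UTC: 5:19 AM − 3:30 = 1:49 AM on Nov 29.
Elapsed = 1:49 AM − 10:00 PM (+1 day) = 3 hours 49 minutes.

3 hours 49 minutes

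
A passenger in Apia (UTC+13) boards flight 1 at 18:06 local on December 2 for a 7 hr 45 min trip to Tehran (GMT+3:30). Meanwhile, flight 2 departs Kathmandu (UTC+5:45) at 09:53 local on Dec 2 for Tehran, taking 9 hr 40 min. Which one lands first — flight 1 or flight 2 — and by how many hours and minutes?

the first, by 57 minutes

Flight 1 in UTC: 18:06 − 13:00 = 05:06 on Dec 2.
+7 hours 45 minutes → arrive 12:51 UTC on Dec 2.
Flight 2 in UTC: 09:53 − 5:45 = 04:08 on Dec 2.
+9 hours 40 minutes → arrive 13:48 UTC on Dec 2.
Flight 1 lands earlier by 57 minutes.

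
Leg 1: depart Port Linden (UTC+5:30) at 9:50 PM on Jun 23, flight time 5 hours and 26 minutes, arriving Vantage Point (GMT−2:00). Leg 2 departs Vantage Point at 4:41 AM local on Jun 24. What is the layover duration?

Convert departure to UTC: 9:50 PM − 5:30 = 4:20 PM UTC on Jun 23.
Add 5 hours and 26 minutes flight time → 9:46 PM UTC.
Vantage Point is UTC−2:00, so local arrival = 9:46 PM − 2:00 = 7:46 PM on Jun 23.
Layover = 4:41 AM − 7:46 PM (+1 day) = 8 hours 55 minutes.

8 hours 55 minutes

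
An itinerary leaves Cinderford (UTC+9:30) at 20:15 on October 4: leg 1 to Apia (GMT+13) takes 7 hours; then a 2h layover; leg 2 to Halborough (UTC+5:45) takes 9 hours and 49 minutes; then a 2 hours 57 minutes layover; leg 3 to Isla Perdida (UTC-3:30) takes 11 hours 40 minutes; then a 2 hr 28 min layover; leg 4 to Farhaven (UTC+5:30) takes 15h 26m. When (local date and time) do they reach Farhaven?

19:35 on Oct 6

Convert departure to UTC: 20:15 − 9:30 = 10:45 UTC on Oct 4.
Add 7 hours leg 1 → 17:45 UTC.
Add 2 hours layover in Apia → 19:45 UTC.
Add 9 hours and 49 minutes leg 2 → 05:34 UTC (Oct 5).
Add 2 hours 57 minutes layover in Halborough → 08:31 UTC.
Add 11 hours and 40 minutes leg 3 → 20:11 UTC.
Add 2 hours and 28 minutes layover in Isla Perdida → 22:39 UTC.
Add 15 hours 26 minutes leg 4 → 14:05 UTC (Oct 6).
Farhaven is UTC+5:30, so local arrival = 14:05 + 5:30 = 19:35 on Oct 6.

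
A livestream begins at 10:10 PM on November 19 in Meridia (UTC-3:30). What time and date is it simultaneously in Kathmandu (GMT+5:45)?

7:25 AM on November 20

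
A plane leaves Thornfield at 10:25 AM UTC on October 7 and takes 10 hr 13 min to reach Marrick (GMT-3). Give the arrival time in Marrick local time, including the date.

Departure is given in UTC: 10:25 AM on Oct 7.
Add 10 hours 13 minutes → 8:38 PM UTC.
Marrick is UTC−3:00: 8:38 PM − 3:00 = 5:38 PM on Oct 7.

5:38 PM on Oct 7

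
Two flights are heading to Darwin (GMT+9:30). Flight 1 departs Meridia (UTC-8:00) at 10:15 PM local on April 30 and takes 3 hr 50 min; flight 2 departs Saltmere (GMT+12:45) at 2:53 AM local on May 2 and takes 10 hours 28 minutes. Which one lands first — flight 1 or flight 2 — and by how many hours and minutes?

Flight 1 in UTC: 10:15 PM + 8:00 = 6:15 AM on May 1.
+3 hours and 50 minutes → arrive 10:05 AM UTC on May 1.
Flight 2 in UTC: 2:53 AM − 12:45 = 2:08 PM on May 1.
+10 hours 28 minutes → arrive 12:36 AM UTC on May 2.
Flight 1 lands earlier by 14 hours 31 minutes.

the first, by 14 hours 31 minutes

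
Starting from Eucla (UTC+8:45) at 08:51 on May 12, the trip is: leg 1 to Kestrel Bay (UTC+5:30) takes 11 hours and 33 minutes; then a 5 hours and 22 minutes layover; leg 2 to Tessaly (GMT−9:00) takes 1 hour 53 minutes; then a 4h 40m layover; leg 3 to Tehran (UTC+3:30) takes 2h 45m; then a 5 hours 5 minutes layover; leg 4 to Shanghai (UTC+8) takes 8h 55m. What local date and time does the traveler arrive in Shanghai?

00:19 on May 14

Convert departure to UTC: 08:51 − 8:45 = 00:06 UTC on May 12.
Add 11 hours 33 minutes leg 1 → 11:39 UTC.
Add 5 hours and 22 minutes layover in Kestrel Bay → 17:01 UTC.
Add 1 hour 53 minutes leg 2 → 18:54 UTC.
Add 4 hours and 40 minutes layover in Tessaly → 23:34 UTC.
Add 2 hours and 45 minutes leg 3 → 02:19 UTC (May 13).
Add 5 hours and 5 minutes layover in Tehran → 07:24 UTC.
Add 8 hours and 55 minutes leg 4 → 16:19 UTC.
Shanghai is UTC+8:00, so local arrival = 16:19 + 8:00 = 00:19 on May 14.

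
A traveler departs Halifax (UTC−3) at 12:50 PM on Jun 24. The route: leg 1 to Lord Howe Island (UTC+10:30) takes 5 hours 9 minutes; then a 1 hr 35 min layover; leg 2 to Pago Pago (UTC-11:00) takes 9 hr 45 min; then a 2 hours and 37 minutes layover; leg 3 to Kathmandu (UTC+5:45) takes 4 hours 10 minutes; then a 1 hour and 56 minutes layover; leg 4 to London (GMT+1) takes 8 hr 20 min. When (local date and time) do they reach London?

Convert departure to UTC: 12:50 PM + 3:00 = 3:50 PM UTC on Jun 24.
Add 5 hours 9 minutes leg 1 → 8:59 PM UTC.
Add 1 hour and 35 minutes layover in Lord Howe Island → 10:34 PM UTC.
Add 9 hours 45 minutes leg 2 → 8:19 AM UTC (Jun 25).
Add 2 hours 37 minutes layover in Pago Pago → 10:56 AM UTC.
Add 4 hours 10 minutes leg 3 → 3:06 PM UTC.
Add 1 hour 56 minutes layover in Kathmandu → 5:02 PM UTC.
Add 8 hours and 20 minutes leg 4 → 1:22 AM UTC (Jun 26).
London is UTC+1:00, so local arrival = 1:22 AM + 1:00 = 2:22 AM on Jun 26.

2:22 AM on June 26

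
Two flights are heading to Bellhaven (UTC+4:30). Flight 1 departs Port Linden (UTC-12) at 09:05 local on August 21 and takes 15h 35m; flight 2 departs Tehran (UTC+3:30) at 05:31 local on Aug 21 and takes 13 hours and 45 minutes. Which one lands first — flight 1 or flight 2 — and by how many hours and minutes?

the second, by 20 hours 54 minutes

Flight 1 in UTC: 09:05 + 12:00 = 21:05 on Aug 21.
+15 hours and 35 minutes → arrive 12:40 UTC on Aug 22.
Flight 2 in UTC: 05:31 − 3:30 = 02:01 on Aug 21.
+13 hours and 45 minutes → arrive 15:46 UTC on Aug 21.
Flight 2 lands earlier by 20 hours 54 minutes.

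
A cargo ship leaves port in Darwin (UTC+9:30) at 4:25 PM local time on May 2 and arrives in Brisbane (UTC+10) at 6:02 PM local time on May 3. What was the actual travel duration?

Departure in UTC: 4:25 PM − 9:30 = 6:55 AM on May 2.
Arrival in UTC: 6:02 PM − 10:00 = 8:02 AM on May 3.
Elapsed = 8:02 AM − 6:55 AM (+1 day) = 25 hours 7 minutes.

25 hours 7 minutes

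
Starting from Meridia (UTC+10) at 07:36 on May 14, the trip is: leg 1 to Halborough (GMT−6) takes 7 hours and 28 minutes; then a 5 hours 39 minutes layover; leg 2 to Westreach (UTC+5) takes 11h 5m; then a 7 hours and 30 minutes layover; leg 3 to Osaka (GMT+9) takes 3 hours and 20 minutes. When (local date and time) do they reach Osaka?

17:38 on May 15

Convert departure to UTC: 07:36 − 10:00 = 21:36 UTC on May 13.
Add 7 hours 28 minutes leg 1 → 05:04 UTC (May 14).
Add 5 hours 39 minutes layover in Halborough → 10:43 UTC.
Add 11 hours 5 minutes leg 2 → 21:48 UTC.
Add 7 hours and 30 minutes layover in Westreach → 05:18 UTC (May 15).
Add 3 hours and 20 minutes leg 3 → 08:38 UTC.
Osaka is UTC+9:00, so local arrival = 08:38 + 9:00 = 17:38 on May 15.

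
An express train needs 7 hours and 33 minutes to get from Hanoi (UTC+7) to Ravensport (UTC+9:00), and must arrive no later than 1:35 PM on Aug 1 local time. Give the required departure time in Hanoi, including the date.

4:02 AM on August 1

Target arrival in UTC: 1:35 PM − 9:00 = 4:35 AM on Aug 1.
Subtract 7 hours 33 minutes → departure 9:02 PM UTC on Jul 31.
Hanoi is UTC+7:00: 9:02 PM + 7:00 = 4:02 AM on Aug 1.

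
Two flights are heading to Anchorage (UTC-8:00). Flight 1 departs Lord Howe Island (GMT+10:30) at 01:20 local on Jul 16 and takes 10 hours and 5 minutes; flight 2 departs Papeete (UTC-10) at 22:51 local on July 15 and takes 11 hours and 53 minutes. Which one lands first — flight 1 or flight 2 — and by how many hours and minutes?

the first, by 19 hours 49 minutes

Flight 1 in UTC: 01:20 − 10:30 = 14:50 on Jul 15.
+10 hours and 5 minutes → arrive 00:55 UTC on Jul 16.
Flight 2 in UTC: 22:51 + 10:00 = 08:51 on Jul 16.
+11 hours 53 minutes → arrive 20:44 UTC on Jul 16.
Flight 1 lands earlier by 19 hours 49 minutes.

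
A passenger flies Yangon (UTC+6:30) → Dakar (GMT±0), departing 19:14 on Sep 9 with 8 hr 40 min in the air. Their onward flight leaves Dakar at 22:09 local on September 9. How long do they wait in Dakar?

45 minutes

Convert departure to UTC: 19:14 − 6:30 = 12:44 UTC on Sep 9.
Add 8 hours 40 minutes flight time → 21:24 UTC.
Dakar is UTC+0, so local arrival is the same: 21:24 on Sep 9.
Layover = 22:09 − 21:24 = 45 minutes.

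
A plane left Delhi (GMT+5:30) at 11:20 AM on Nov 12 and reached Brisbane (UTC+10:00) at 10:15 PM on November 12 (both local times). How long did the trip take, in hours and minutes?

6 hours 25 minutes

Departure in UTC: 11:20 AM − 5:30 = 5:50 AM on Nov 12.
Arrival in UTC: 10:15 PM − 10:00 = 12:15 PM on Nov 12.
Elapsed = 12:15 PM − 5:50 AM = 6 hours 25 minutes.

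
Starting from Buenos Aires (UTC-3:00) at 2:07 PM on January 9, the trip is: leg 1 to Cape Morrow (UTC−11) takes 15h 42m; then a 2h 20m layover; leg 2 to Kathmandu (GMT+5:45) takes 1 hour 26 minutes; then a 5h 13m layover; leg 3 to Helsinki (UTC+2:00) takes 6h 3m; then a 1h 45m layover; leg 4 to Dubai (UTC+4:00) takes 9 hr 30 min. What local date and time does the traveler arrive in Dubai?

3:06 PM on January 11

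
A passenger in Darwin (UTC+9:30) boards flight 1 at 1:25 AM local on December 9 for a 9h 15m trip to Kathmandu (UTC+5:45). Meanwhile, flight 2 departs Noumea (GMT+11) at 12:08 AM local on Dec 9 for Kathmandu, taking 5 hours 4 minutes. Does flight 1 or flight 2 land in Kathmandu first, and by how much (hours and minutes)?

the second, by 6 hours 58 minutes

Flight 1 in UTC: 1:25 AM − 9:30 = 3:55 PM on Dec 8.
+9 hours 15 minutes → arrive 1:10 AM UTC on Dec 9.
Flight 2 in UTC: 12:08 AM − 11:00 = 1:08 PM on Dec 8.
+5 hours and 4 minutes → arrive 6:12 PM UTC on Dec 8.
Flight 2 lands earlier by 6 hours 58 minutes.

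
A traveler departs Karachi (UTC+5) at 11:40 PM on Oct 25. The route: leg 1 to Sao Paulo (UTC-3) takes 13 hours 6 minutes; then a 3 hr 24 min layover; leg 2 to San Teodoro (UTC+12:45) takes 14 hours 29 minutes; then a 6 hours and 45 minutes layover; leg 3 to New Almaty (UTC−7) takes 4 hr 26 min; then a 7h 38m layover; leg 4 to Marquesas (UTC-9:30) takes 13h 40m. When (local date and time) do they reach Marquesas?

Convert departure to UTC: 11:40 PM − 5:00 = 6:40 PM UTC on Oct 25.
Add 13 hours 6 minutes leg 1 → 7:46 AM UTC (Oct 26).
Add 3 hours and 24 minutes layover in Sao Paulo → 11:10 AM UTC.
Add 14 hours and 29 minutes leg 2 → 1:39 AM UTC (Oct 27).
Add 6 hours and 45 minutes layover in San Teodoro → 8:24 AM UTC.
Add 4 hours and 26 minutes leg 3 → 12:50 PM UTC.
Add 7 hours and 38 minutes layover in New Almaty → 8:28 PM UTC.
Add 13 hours 40 minutes leg 4 → 10:08 AM UTC (Oct 28).
Marquesas is UTC−9:30, so local arrival = 10:08 AM − 9:30 = 12:38 AM on Oct 28.

12:38 AM on Oct 28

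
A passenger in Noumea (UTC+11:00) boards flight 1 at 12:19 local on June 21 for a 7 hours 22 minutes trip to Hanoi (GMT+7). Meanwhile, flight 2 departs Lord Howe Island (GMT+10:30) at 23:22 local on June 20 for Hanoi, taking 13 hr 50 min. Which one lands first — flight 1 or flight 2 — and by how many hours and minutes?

Flight 1 in UTC: 12:19 − 11:00 = 01:19 on Jun 21.
+7 hours and 22 minutes → arrive 08:41 UTC on Jun 21.
Flight 2 in UTC: 23:22 − 10:30 = 12:52 on Jun 20.
+13 hours 50 minutes → arrive 02:42 UTC on Jun 21.
Flight 2 lands earlier by 5 hours 59 minutes.

the second, by 5 hours 59 minutes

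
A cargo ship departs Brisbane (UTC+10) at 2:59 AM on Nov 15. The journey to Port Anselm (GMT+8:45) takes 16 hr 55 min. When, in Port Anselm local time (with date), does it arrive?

Convert departure to UTC: 2:59 AM − 10:00 = 4:59 PM UTC on Nov 14.
Add 16 hours 55 minutes travel time → 9:54 AM UTC (Nov 15).
Port Anselm is UTC+8:45, so local arrival = 9:54 AM + 8:45 = 6:39 PM on Nov 15.

6:39 PM on November 15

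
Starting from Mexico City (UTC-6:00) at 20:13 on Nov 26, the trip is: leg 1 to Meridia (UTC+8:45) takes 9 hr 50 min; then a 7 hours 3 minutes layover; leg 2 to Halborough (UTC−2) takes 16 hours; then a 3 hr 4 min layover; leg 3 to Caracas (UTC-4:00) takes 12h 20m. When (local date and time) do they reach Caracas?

Convert departure to UTC: 20:13 + 6:00 = 02:13 UTC on Nov 27.
Add 9 hours 50 minutes leg 1 → 12:03 UTC.
Add 7 hours and 3 minutes layover in Meridia → 19:06 UTC.
Add 16 hours leg 2 → 11:06 UTC (Nov 28).
Add 3 hours and 4 minutes layover in Halborough → 14:10 UTC.
Add 12 hours and 20 minutes leg 3 → 02:30 UTC (Nov 29).
Caracas is UTC−4:00, so local arrival = 02:30 − 4:00 = 22:30 on Nov 28.

22:30 on November 28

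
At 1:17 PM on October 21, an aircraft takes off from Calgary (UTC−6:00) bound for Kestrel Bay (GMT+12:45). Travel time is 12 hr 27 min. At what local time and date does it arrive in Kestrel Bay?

8:29 PM on Oct 22

Kestrel Bay is 18:45 ahead of Calgary.
After 12 hours 27 minutes it is 1:44 AM (Oct 22) in Calgary.
Shift by the zone difference: 1:44 AM + 18:45 = 8:29 PM on Oct 22 in Kestrel Bay.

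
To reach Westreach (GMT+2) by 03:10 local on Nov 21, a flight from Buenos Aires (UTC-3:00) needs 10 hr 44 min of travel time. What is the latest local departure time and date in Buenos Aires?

11:26 on Nov 20

Target arrival in UTC: 03:10 − 2:00 = 01:10 on Nov 21.
Subtract 10 hours 44 minutes → departure 14:26 UTC on Nov 20.
Buenos Aires is UTC−3:00: 14:26 − 3:00 = 11:26 on Nov 20.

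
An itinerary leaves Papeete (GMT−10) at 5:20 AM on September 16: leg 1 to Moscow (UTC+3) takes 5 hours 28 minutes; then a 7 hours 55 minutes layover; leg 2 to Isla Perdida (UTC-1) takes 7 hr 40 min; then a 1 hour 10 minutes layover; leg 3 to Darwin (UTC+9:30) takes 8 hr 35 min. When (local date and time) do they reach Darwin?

7:38 AM on September 18

Convert departure to UTC: 5:20 AM + 10:00 = 3:20 PM UTC on Sep 16.
Add 5 hours and 28 minutes leg 1 → 8:48 PM UTC.
Add 7 hours and 55 minutes layover in Moscow → 4:43 AM UTC (Sep 17).
Add 7 hours and 40 minutes leg 2 → 12:23 PM UTC.
Add 1 hour and 10 minutes layover in Isla Perdida → 1:33 PM UTC.
Add 8 hours and 35 minutes leg 3 → 10:08 PM UTC.
Darwin is UTC+9:30, so local arrival = 10:08 PM + 9:30 = 7:38 AM on Sep 18.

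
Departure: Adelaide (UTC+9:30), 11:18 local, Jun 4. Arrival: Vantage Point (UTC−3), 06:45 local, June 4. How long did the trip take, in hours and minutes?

7 hours 57 minutes

Vantage Point is 12:30 behind Adelaide.
Clock-face elapsed time (ignoring zones) is −4 hours 33 minutes.
Actual elapsed = −4 hours 33 minutes + 12:30 = 7 hours 57 minutes.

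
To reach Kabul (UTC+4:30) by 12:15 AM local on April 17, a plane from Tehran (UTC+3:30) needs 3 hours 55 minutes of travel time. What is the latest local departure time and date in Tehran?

7:20 PM on Apr 16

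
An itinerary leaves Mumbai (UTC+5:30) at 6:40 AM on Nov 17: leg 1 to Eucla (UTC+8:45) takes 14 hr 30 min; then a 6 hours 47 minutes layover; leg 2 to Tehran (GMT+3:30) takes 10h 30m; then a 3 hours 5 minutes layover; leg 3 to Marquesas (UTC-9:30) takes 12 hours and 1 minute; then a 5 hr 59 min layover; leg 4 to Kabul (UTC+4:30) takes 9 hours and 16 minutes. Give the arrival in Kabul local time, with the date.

Convert departure to UTC: 6:40 AM − 5:30 = 1:10 AM UTC on Nov 17.
Add 14 hours 30 minutes leg 1 → 3:40 PM UTC.
Add 6 hours and 47 minutes layover in Eucla → 10:27 PM UTC.
Add 10 hours 30 minutes leg 2 → 8:57 AM UTC (Nov 18).
Add 3 hours 5 minutes layover in Tehran → 12:02 PM UTC.
Add 12 hours 1 minute leg 3 → 12:03 AM UTC (Nov 19).
Add 5 hours 59 minutes layover in Marquesas → 6:02 AM UTC.
Add 9 hours and 16 minutes leg 4 → 3:18 PM UTC.
Kabul is UTC+4:30, so local arrival = 3:18 PM + 4:30 = 7:48 PM on Nov 19.

7:48 PM on November 19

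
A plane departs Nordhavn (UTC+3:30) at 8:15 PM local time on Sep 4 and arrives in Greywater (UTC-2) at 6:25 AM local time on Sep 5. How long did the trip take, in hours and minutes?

15 hours 40 minutes

Departure in UTC: 8:15 PM − 3:30 = 4:45 PM on Sep 4.
Arrival in UTC: 6:25 AM + 2:00 = 8:25 AM on Sep 5.
Elapsed = 8:25 AM − 4:45 PM (+1 day) = 15 hours 40 minutes.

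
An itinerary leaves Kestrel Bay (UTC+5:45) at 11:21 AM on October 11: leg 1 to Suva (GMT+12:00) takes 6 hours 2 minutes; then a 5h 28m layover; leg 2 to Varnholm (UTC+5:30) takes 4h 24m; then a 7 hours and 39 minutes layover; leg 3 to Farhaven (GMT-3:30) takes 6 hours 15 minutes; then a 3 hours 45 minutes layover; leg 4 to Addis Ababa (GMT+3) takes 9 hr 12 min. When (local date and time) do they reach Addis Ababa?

3:21 AM on October 13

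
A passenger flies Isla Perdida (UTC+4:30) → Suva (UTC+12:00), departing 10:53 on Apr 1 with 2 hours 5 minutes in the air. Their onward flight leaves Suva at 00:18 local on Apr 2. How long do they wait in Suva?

3 hours 50 minutes

Convert departure to UTC: 10:53 − 4:30 = 06:23 UTC on Apr 1.
Add 2 hours 5 minutes flight time → 08:28 UTC.
Suva is UTC+12:00, so local arrival = 08:28 + 12:00 = 20:28 on Apr 1.
Layover = 00:18 − 20:28 (+1 day) = 3 hours 50 minutes.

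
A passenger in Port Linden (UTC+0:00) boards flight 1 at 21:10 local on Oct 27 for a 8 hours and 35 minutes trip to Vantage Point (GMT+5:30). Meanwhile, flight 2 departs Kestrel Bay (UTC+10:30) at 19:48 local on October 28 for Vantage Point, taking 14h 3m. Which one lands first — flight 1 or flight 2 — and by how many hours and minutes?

Flight 1 departs at 21:10 UTC (Oct 27).
+8 hours 35 minutes → arrive 05:45 UTC on Oct 28.
Flight 2 in UTC: 19:48 − 10:30 = 09:18 on Oct 28.
+14 hours 3 minutes → arrive 23:21 UTC on Oct 28.
Flight 1 lands earlier by 17 hours 36 minutes.

the first, by 17 hours 36 minutes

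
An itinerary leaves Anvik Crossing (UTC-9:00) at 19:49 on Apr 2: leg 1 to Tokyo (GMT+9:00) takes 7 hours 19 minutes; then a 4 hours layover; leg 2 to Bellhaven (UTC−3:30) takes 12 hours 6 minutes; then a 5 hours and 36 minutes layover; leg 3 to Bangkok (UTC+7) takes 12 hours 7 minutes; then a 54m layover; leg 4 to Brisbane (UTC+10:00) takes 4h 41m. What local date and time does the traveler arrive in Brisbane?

Convert departure to UTC: 19:49 + 9:00 = 04:49 UTC on Apr 3.
Add 7 hours and 19 minutes leg 1 → 12:08 UTC.
Add 4 hours layover in Tokyo → 16:08 UTC.
Add 12 hours and 6 minutes leg 2 → 04:14 UTC (Apr 4).
Add 5 hours 36 minutes layover in Bellhaven → 09:50 UTC.
Add 12 hours and 7 minutes leg 3 → 21:57 UTC.
Add 54 minutes layover in Bangkok → 22:51 UTC.
Add 4 hours 41 minutes leg 4 → 03:32 UTC (Apr 5).
Brisbane is UTC+10:00, so local arrival = 03:32 + 10:00 = 13:32 on Apr 5.

13:32 on Apr 5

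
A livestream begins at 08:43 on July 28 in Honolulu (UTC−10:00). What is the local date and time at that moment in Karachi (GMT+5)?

23:43 on Jul 28

In UTC: 08:43 + 10:00 = 18:43 on Jul 28.
Karachi is UTC+5:00: 18:43 + 5:00 = 23:43 on Jul 28.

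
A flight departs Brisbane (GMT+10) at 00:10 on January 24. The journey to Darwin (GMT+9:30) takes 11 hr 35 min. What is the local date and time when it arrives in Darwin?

Convert departure to UTC: 00:10 − 10:00 = 14:10 UTC on Jan 23.
Add 11 hours and 35 minutes travel time → 01:45 UTC (Jan 24).
Darwin is UTC+9:30, so local arrival = 01:45 + 9:30 = 11:15 on Jan 24.

11:15 on January 24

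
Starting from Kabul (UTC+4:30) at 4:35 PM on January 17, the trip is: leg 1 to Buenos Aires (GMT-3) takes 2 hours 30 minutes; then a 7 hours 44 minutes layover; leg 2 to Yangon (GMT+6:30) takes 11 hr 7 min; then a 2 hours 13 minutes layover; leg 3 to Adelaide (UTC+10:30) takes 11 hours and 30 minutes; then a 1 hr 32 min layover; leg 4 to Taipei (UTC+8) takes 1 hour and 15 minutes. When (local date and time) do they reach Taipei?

9:56 AM on January 19

Convert departure to UTC: 4:35 PM − 4:30 = 12:05 PM UTC on Jan 17.
Add 2 hours and 30 minutes leg 1 → 2:35 PM UTC.
Add 7 hours and 44 minutes layover in Buenos Aires → 10:19 PM UTC.
Add 11 hours 7 minutes leg 2 → 9:26 AM UTC (Jan 18).
Add 2 hours 13 minutes layover in Yangon → 11:39 AM UTC.
Add 11 hours and 30 minutes leg 3 → 11:09 PM UTC.
Add 1 hour 32 minutes layover in Adelaide → 12:41 AM UTC (Jan 19).
Add 1 hour 15 minutes leg 4 → 1:56 AM UTC.
Taipei is UTC+8:00, so local arrival = 1:56 AM + 8:00 = 9:56 AM on Jan 19.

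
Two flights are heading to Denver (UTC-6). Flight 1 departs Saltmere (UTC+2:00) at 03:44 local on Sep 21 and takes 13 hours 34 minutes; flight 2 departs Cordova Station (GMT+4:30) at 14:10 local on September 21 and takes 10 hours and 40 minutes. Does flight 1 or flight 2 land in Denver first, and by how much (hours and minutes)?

Flight 1 in UTC: 03:44 − 2:00 = 01:44 on Sep 21.
+13 hours and 34 minutes → arrive 15:18 UTC on Sep 21.
Flight 2 in UTC: 14:10 − 4:30 = 09:40 on Sep 21.
+10 hours and 40 minutes → arrive 20:20 UTC on Sep 21.
Flight 1 lands earlier by 5 hours 2 minutes.

the first, by 5 hours 2 minutes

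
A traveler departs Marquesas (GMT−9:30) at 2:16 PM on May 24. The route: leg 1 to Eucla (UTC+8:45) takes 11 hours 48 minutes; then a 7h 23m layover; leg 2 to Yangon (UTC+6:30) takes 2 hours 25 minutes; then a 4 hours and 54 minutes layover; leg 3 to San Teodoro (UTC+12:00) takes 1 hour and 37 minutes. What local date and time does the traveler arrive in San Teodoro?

Convert departure to UTC: 2:16 PM + 9:30 = 11:46 PM UTC on May 24.
Add 11 hours and 48 minutes leg 1 → 11:34 AM UTC (May 25).
Add 7 hours 23 minutes layover in Eucla → 6:57 PM UTC.
Add 2 hours 25 minutes leg 2 → 9:22 PM UTC.
Add 4 hours and 54 minutes layover in Yangon → 2:16 AM UTC (May 26).
Add 1 hour 37 minutes leg 3 → 3:53 AM UTC.
San Teodoro is UTC+12:00, so local arrival = 3:53 AM + 12:00 = 3:53 PM on May 26.

3:53 PM on May 26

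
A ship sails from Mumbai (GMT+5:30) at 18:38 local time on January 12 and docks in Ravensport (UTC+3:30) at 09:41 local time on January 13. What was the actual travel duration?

Ravensport is 2:00 behind Mumbai.
Clock-face elapsed time (ignoring zones) is 15 hours 3 minutes.
Actual elapsed = 15 hours 3 minutes + 2:00 = 17 hours 3 minutes.

17 hours 3 minutes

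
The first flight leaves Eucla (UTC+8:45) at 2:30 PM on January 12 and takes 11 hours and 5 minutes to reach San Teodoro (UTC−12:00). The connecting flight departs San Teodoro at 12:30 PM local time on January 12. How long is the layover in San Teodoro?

7 hours 40 minutes

Convert departure to UTC: 2:30 PM − 8:45 = 5:45 AM UTC on Jan 12.
Add 11 hours 5 minutes flight time → 4:50 PM UTC.
San Teodoro is UTC−12:00, so local arrival = 4:50 PM − 12:00 = 4:50 AM on Jan 12.
Layover = 12:30 PM − 4:50 AM = 7 hours 40 minutes.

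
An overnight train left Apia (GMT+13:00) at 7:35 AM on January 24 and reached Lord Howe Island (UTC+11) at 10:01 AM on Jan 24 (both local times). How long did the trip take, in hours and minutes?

Departure in UTC: 7:35 AM − 13:00 = 6:35 PM on Jan 23.
Arrival in UTC: 10:01 AM − 11:00 = 11:01 PM on Jan 23.
Elapsed = 11:01 PM − 6:35 PM = 4 hours 26 minutes.

4 hours 26 minutes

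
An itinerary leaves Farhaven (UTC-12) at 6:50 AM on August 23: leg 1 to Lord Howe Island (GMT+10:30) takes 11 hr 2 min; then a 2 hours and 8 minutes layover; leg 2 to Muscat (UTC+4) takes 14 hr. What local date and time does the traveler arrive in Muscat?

2:00 AM on Aug 25

Convert departure to UTC: 6:50 AM + 12:00 = 6:50 PM UTC on Aug 23.
Add 11 hours and 2 minutes leg 1 → 5:52 AM UTC (Aug 24).
Add 2 hours 8 minutes layover in Lord Howe Island → 8:00 AM UTC.
Add 14 hours leg 2 → 10:00 PM UTC.
Muscat is UTC+4:00, so local arrival = 10:00 PM + 4:00 = 2:00 AM on Aug 25.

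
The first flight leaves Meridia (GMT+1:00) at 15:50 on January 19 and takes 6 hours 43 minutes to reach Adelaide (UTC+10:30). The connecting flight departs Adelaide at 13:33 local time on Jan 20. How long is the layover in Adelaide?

5 hours 30 minutes

Convert departure to UTC: 15:50 − 1:00 = 14:50 UTC on Jan 19.
Add 6 hours and 43 minutes flight time → 21:33 UTC.
Adelaide is UTC+10:30, so local arrival = 21:33 + 10:30 = 08:03 on Jan 20.
Layover = 13:33 − 08:03 = 5 hours 30 minutes.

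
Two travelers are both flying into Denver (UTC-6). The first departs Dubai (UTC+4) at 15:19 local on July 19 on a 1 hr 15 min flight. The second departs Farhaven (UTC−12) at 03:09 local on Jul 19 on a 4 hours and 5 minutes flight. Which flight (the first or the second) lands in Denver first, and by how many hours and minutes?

the first, by 6 hours 40 minutes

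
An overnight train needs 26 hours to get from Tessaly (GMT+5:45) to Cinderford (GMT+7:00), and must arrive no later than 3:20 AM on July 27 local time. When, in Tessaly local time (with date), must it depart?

Target arrival in UTC: 3:20 AM − 7:00 = 8:20 PM on Jul 26.
Subtract 26 hours → departure 6:20 PM UTC on Jul 25.
Tessaly is UTC+5:45: 6:20 PM + 5:45 = 12:05 AM on Jul 26.

12:05 AM on July 26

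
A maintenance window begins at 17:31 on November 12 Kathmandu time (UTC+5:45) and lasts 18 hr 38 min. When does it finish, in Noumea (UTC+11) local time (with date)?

17:24 on Nov 13

Convert start to UTC: 17:31 − 5:45 = 11:46 UTC on Nov 12.
Add 18 hours and 38 minutes duration → 06:24 UTC (Nov 13).
Noumea is UTC+11:00, so local end time = 06:24 + 11:00 = 17:24 on Nov 13.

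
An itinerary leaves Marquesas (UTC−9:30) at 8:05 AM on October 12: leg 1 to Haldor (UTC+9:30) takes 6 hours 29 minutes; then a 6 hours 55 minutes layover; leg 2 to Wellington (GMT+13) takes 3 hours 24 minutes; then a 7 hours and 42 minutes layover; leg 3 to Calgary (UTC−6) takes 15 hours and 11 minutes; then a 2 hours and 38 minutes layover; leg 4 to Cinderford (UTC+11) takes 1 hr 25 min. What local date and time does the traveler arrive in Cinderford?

Convert departure to UTC: 8:05 AM + 9:30 = 5:35 PM UTC on Oct 12.
Add 6 hours and 29 minutes leg 1 → 12:04 AM UTC (Oct 13).
Add 6 hours 55 minutes layover in Haldor → 6:59 AM UTC.
Add 3 hours 24 minutes leg 2 → 10:23 AM UTC.
Add 7 hours 42 minutes layover in Wellington → 6:05 PM UTC.
Add 15 hours and 11 minutes leg 3 → 9:16 AM UTC (Oct 14).
Add 2 hours and 38 minutes layover in Calgary → 11:54 AM UTC.
Add 1 hour and 25 minutes leg 4 → 1:19 PM UTC.
Cinderford is UTC+11:00, so local arrival = 1:19 PM + 11:00 = 12:19 AM on Oct 15.

12:19 AM on October 15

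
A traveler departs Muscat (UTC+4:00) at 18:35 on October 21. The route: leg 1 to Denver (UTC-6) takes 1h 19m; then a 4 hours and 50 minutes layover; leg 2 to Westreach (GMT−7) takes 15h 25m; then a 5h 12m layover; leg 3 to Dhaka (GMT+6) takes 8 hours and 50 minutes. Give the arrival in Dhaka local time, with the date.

Convert departure to UTC: 18:35 − 4:00 = 14:35 UTC on Oct 21.
Add 1 hour 19 minutes leg 1 → 15:54 UTC.
Add 4 hours 50 minutes layover in Denver → 20:44 UTC.
Add 15 hours and 25 minutes leg 2 → 12:09 UTC (Oct 22).
Add 5 hours 12 minutes layover in Westreach → 17:21 UTC.
Add 8 hours and 50 minutes leg 3 → 02:11 UTC (Oct 23).
Dhaka is UTC+6:00, so local arrival = 02:11 + 6:00 = 08:11 on Oct 23.

08:11 on Oct 23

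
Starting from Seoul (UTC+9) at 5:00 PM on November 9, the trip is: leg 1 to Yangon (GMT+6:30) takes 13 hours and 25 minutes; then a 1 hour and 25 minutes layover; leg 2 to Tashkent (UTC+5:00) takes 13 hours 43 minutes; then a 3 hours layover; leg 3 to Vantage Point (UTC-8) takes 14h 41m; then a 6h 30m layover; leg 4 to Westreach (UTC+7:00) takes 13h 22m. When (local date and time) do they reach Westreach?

9:06 AM on November 12

Convert departure to UTC: 5:00 PM − 9:00 = 8:00 AM UTC on Nov 9.
Add 13 hours and 25 minutes leg 1 → 9:25 PM UTC.
Add 1 hour 25 minutes layover in Yangon → 10:50 PM UTC.
Add 13 hours 43 minutes leg 2 → 12:33 PM UTC (Nov 10).
Add 3 hours layover in Tashkent → 3:33 PM UTC.
Add 14 hours 41 minutes leg 3 → 6:14 AM UTC (Nov 11).
Add 6 hours and 30 minutes layover in Vantage Point → 12:44 PM UTC.
Add 13 hours and 22 minutes leg 4 → 2:06 AM UTC (Nov 12).
Westreach is UTC+7:00, so local arrival = 2:06 AM + 7:00 = 9:06 AM on Nov 12.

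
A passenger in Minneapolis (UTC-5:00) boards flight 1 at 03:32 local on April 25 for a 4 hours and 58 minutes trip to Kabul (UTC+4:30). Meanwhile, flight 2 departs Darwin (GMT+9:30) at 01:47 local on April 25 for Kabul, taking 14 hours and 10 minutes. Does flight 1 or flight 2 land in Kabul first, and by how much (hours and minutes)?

Flight 1 in UTC: 03:32 + 5:00 = 08:32 on Apr 25.
+4 hours 58 minutes → arrive 13:30 UTC on Apr 25.
Flight 2 in UTC: 01:47 − 9:30 = 16:17 on Apr 24.
+14 hours and 10 minutes → arrive 06:27 UTC on Apr 25.
Flight 2 lands earlier by 7 hours 3 minutes.

the second, by 7 hours 3 minutes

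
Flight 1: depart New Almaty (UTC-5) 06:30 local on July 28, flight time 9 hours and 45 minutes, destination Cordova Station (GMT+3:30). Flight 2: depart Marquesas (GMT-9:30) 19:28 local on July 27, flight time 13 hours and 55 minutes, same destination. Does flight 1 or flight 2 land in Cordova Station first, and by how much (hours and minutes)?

the second, by 2 hours 22 minutes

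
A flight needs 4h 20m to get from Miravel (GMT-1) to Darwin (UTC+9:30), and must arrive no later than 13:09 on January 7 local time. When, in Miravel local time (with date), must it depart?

22:19 on January 6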